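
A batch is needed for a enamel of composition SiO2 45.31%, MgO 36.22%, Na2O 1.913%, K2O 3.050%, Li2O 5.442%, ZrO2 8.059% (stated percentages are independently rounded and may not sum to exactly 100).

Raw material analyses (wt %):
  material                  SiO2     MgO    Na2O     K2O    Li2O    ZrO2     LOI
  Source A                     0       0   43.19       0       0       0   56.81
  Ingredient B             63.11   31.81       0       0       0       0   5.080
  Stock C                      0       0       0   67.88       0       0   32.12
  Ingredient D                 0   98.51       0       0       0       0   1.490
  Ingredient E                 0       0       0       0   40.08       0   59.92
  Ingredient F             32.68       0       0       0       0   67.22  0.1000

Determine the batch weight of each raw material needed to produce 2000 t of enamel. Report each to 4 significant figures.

Batch per 2000 t enamel:
  Source A: 88.59 t
  Ingredient B: 1312 t
  Stock C: 89.86 t
  Ingredient D: 311.8 t
  Ingredient E: 271.6 t
  Ingredient F: 239.8 t
Total batch = 2314 t; LOI loss = 313.5 t; yield = 86.45%

The intermediate values are printed rounded off to 4 significant digits alongside each step; every computation runs at exact precision at every stage; exactly one rounding is applied to every reported number. The derived quantities, which include the six compositions, the yield, totals, LOI, glass mass, are carried at full precision, as written in either problem or answer, from the batch weights on 2000 t of glass.
Per-oxide target masses for 2000 t enamel:
  SiO2: 45.31% × 2000 = 906.2 t
  MgO: 36.22% × 2000 = 724.4 t
  Na2O: 1.913% × 2000 = 38.26 t
  K2O: 3.050% × 2000 = 61.00 t
  Li2O: 5.442% × 2000 = 108.8 t
  ZrO2: 8.059% × 2000 = 161.2 t
Per-oxide balance check applying the batch weights above, under the basis named above (delivered sums recover each target once rounding is allowed for):
  SiO2: 1312·0.6311 + 239.8·0.3268 = 906.4 t (target 906.2 t)
  MgO: 1312·0.3181 + 311.8·0.9851 = 724.5 t (target 724.4 t)
  Na2O: 88.59·0.4319 = 38.26 t (target 38.26 t)
  K2O: 89.86·0.6788 = 61.00 t (target 61.00 t)
  Li2O: 271.6·0.4008 = 108.9 t (target 108.8 t)
  ZrO2: 239.8·0.6722 = 161.2 t (target 161.2 t)
The glass-mass cross-check: batch Σ − ignition loss = 2000 t (targets for the oxides total 2000 t; against the stated basis, 2000 t — gaps are rounding artifacts).
Adding the batch up: Σ batch = 2314 t; the LOI term Σ batch·LOI equals 313.5 t; as yield: glass ÷ batch → 86.45%.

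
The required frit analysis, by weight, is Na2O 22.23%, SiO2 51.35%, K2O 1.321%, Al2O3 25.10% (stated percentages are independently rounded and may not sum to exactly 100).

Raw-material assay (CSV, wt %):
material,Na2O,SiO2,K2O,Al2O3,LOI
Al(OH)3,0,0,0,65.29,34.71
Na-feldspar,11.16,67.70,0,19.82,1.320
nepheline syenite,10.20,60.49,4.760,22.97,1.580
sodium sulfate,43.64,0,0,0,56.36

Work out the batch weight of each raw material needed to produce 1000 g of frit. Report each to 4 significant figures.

Batch per 1000 g frit:
  Al(OH)3: 131.8 g
  Na-feldspar: 510.5 g
  nepheline syenite: 277.5 g
  sodium sulfate: 314.0 g
Total batch = 1234 g; LOI loss = 233.8 g; yield = 81.05%

Intermediates are displayed with 4-significant-figure rounding in the printout. The whole derivation carries exact precision at each step. Every reported number takes just one rounding; all derived quantities (the yield, the four compositions, net glass mass, totals, LOI) are recomputed at exact precision from the batch weights for 1000 g of glass, as set out in either problem or answer.
Per-oxide target masses for 1000 g frit:
  Na2O: 22.23% × 1000 = 222.3 g
  SiO2: 51.35% × 1000 = 513.5 g
  K2O: 1.321% × 1000 = 13.21 g
  Al2O3: 25.10% × 1000 = 251.0 g
Checking each oxide sum per the reported batch figures, against the basis in use (target by target, the sums agree modulo rounding of the values):
  Na2O: 510.5·0.1116 + 277.5·0.1020 + 314.0·0.4364 = 222.3 g (target 222.3 g)
  SiO2: 510.5·0.6770 + 277.5·0.6049 = 513.5 g (target 513.5 g)
  K2O: 277.5·0.04760 = 13.21 g (target 13.21 g)
  Al2O3: 131.8·0.6529 + 510.5·0.1982 + 277.5·0.2297 = 251.0 g (target 251.0 g)
The glass-mass cross-check: the batch minus its LOI: 1000 g (the targets, summed, come to 1000 g; versus the stated basis of 1000 g — gaps are rounding artifacts).
Total batch = Σ batch = 1234 g; LOI loss = Σ batch·LOI = 233.8 g; the yield ratio, glass ÷ batch: 81.05%.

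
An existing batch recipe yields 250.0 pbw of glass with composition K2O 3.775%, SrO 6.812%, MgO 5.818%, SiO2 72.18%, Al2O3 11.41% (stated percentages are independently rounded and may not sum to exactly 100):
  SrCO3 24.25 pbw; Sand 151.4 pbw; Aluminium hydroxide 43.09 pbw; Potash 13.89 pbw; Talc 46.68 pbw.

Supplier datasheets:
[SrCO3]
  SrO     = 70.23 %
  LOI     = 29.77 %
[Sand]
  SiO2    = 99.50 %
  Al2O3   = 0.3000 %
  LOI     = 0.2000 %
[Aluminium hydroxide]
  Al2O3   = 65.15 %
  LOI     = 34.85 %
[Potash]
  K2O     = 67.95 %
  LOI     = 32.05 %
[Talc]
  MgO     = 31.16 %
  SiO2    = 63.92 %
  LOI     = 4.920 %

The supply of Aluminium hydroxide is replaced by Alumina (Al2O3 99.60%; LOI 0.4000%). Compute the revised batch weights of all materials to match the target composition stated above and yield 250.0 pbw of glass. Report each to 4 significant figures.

Revised batch per 250.0 pbw glass:
  SrCO3: 24.25 pbw
  Sand: 151.4 pbw
  Alumina: 28.18 pbw
  Potash: 13.89 pbw
  Talc: 46.68 pbw
Total batch = 264.4 pbw; LOI loss = 14.38 pbw

Values along the way appear rounded to 4 significant figures across the worked steps — each numeric step maintains full precision in every operation; every reported value takes just one rounding; all derived quantities are re-derived in exact precision (the five compositions, LOI, totals, glass mass, the yield) from the batch weights per 250.0 pbw of glass exactly as printed in the problem or answer text.
The oxide mass targets at 250.0 pbw glass:
  K2O: 3.775% × 250.0 = 9.438 pbw
  SrO: 6.812% × 250.0 = 17.03 pbw
  MgO: 5.818% × 250.0 = 14.54 pbw
  SiO2: 72.18% × 250.0 = 180.4 pbw
  Al2O3: 11.41% × 250.0 = 28.52 pbw
Checking each oxide sum from the weights as reported, per the basis as stated (oxide sums agree with the targets within answer rounding):
  K2O: 13.89·0.6795 = 9.438 pbw (target 9.438 pbw)
  SrO: 24.25·0.7023 = 17.03 pbw (target 17.03 pbw)
  MgO: 46.68·0.3116 = 14.55 pbw (target 14.54 pbw)
  SiO2: 151.4·0.9950 + 46.68·0.6392 = 180.5 pbw (target 180.4 pbw)
  Al2O3: 151.4·0.003000 + 28.18·0.9960 = 28.52 pbw (target 28.52 pbw)
The glass-mass cross-check: batch total minus LOI = 250.0 pbw (oxide target masses add up to 250.0 pbw; against the stated basis, 250.0 pbw — gaps are rounding artifacts).
Adding the batch up: Σ batch = 264.4 pbw; Σ batch·LOI gives LOI loss = 14.38 pbw; as yield: glass ÷ batch → 94.56%.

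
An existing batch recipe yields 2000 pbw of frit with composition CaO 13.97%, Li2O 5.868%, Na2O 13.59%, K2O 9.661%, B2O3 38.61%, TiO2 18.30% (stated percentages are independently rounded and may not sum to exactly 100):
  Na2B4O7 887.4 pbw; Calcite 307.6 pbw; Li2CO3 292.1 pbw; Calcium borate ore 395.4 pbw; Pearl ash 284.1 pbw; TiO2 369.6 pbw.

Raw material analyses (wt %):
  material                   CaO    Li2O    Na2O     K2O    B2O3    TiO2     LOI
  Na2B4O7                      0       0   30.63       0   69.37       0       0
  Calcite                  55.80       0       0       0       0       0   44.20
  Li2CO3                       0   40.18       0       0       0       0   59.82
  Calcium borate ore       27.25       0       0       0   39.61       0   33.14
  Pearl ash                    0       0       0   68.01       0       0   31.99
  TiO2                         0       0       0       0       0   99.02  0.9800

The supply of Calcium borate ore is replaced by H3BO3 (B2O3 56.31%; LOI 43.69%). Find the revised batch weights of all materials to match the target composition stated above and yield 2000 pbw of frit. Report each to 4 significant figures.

Each numeric step holds exact precision at every stage. The intermediate values are shown rounded off to 4 significant figures at each printed step — every reported result takes a single rounding. Derived quantities (ignition loss, glass mass, the totals, the six compositions, the yield) are rebuilt at exact precision starting from the weights for 2000 pbw of glass, precisely as stated by the problem or the answer.
Oxide-by-oxide targets in 2000 pbw frit:
  CaO: 13.97% × 2000 = 279.4 pbw
  Li2O: 5.868% × 2000 = 117.4 pbw
  Na2O: 13.59% × 2000 = 271.8 pbw
  K2O: 9.661% × 2000 = 193.2 pbw
  B2O3: 38.61% × 2000 = 772.2 pbw
  TiO2: 18.30% × 2000 = 366.0 pbw
Sums-versus-targets review from the weights as reported, against the basis in use (oxide sums agree with the targets within answer rounding):
  CaO: 500.7·0.5580 = 279.4 pbw (target 279.4 pbw)
  Li2O: 292.1·0.4018 = 117.4 pbw (target 117.4 pbw)
  Na2O: 887.4·0.3063 = 271.8 pbw (target 271.8 pbw)
  K2O: 284.1·0.6801 = 193.2 pbw (target 193.2 pbw)
  B2O3: 887.4·0.6937 + 278.2·0.5631 = 772.2 pbw (target 772.2 pbw)
  TiO2: 369.6·0.9902 = 366.0 pbw (target 366.0 pbw)
Mass balance on the glass: net batch after ignition = 2000 pbw (oxide target masses add up to 2000 pbw; stated basis 2000 pbw — a pure rounding effect).
Total batch = Σ batch = 2612 pbw; the LOI term Σ batch·LOI equals 612.1 pbw; the yield ratio, glass ÷ batch: 76.57%.

Revised batch per 2000 pbw frit:
  Na2B4O7: 887.4 pbw
  Calcite: 500.7 pbw
  Li2CO3: 292.1 pbw
  H3BO3: 278.2 pbw
  Pearl ash: 284.1 pbw
  TiO2: 369.6 pbw
Total batch = 2612 pbw; LOI loss = 612.1 pbw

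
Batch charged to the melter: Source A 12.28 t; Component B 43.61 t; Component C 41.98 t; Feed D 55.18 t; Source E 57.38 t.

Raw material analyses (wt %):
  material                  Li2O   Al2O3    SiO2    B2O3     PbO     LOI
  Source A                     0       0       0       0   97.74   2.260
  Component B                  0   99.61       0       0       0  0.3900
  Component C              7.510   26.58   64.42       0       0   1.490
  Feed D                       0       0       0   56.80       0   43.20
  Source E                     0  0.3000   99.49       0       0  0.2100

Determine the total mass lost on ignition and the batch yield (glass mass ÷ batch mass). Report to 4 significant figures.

LOI loss = 25.03 t; glass = 185.4 t; yield = 88.10%

Intermediates are displayed, rounded to four significant digits, across the worked steps. Every computation carries exact precision from start to finish — each reported figure takes just one rounding. The derived quantities, which include the yield, net glass mass, five oxide percentages, the totals, LOI, are re-derived at exact precision, as written in either problem or answer, from the batch weights at 185.4 t of glass.
Ignition loss by material:
  Source A: 12.28 × 0.02260 = 0.2775 t
  Component B: 43.61 × 0.003900 = 0.1701 t
  Component C: 41.98 × 0.01490 = 0.6255 t
  Feed D: 55.18 × 0.4320 = 23.84 t
  Source E: 57.38 × 0.002100 = 0.1205 t
Total LOI = 25.03 t
Glass = batch − LOI = 210.4 − 25.03 = 185.4 t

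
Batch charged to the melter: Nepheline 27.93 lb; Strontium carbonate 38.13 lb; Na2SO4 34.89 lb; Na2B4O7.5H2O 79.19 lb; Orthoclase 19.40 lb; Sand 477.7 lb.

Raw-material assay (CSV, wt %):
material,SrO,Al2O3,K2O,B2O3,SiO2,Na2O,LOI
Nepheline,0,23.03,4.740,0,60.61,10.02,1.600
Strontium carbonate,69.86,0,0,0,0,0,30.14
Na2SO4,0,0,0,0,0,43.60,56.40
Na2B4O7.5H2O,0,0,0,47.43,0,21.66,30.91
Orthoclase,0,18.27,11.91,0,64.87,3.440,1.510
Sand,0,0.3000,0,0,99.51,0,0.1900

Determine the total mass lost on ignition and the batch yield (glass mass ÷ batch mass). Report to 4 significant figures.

Intermediates are rounded off to 4 significant digits when quoted; the working math carries full float precision all the way through. A single rounding produces each reported number; the derived quantities (the yield, totals, the six compositions, ignition loss, net glass mass) are recomputed from the weighed amounts for 619.9 lb of glass in full float precision as they appear in problem or answer.
Per-material ignition loss:
  Nepheline: 27.93 × 0.01600 = 0.4469 lb
  Strontium carbonate: 38.13 × 0.3014 = 11.49 lb
  Na2SO4: 34.89 × 0.5640 = 19.68 lb
  Na2B4O7.5H2O: 79.19 × 0.3091 = 24.48 lb
  Orthoclase: 19.40 × 0.01510 = 0.2929 lb
  Sand: 477.7 × 0.001900 = 0.9076 lb
Total LOI = 57.30 lb
Glass = batch − LOI = 677.2 − 57.30 = 619.9 lb

LOI loss = 57.30 lb; glass = 619.9 lb; yield = 91.54%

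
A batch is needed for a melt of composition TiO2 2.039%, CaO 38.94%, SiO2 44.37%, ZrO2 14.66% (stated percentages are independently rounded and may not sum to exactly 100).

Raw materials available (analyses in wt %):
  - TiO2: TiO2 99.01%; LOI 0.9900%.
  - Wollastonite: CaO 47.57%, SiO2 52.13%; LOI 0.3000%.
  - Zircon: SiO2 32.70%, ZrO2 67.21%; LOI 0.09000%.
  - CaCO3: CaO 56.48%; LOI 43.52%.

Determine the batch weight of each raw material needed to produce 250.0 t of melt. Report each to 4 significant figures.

Batch per 250.0 t melt:
  TiO2: 5.148 t
  Wollastonite: 178.6 t
  Zircon: 54.53 t
  CaCO3: 21.95 t
Total batch = 260.2 t; LOI loss = 10.19 t; yield = 96.08%

The intermediate values are printed (rounded to four significant digits) within the worked lines. The working math runs at full float precision in all steps. Every reported figure takes exactly one rounding; all derived quantities are re-derived at full precision (yield, net glass mass, totals, the four compositions, LOI) from the batch weights per 250.0 t of glass, as written in the problem or the answer.
The oxide mass targets at 250.0 t melt:
  TiO2: 2.039% × 250.0 = 5.098 t
  CaO: 38.94% × 250.0 = 97.35 t
  SiO2: 44.37% × 250.0 = 110.9 t
  ZrO2: 14.66% × 250.0 = 36.65 t
Sums-versus-targets review from the weights as reported, against the basis in use (sum by sum, the targets are met once rounding is allowed for):
  TiO2: 5.148·0.9901 = 5.097 t (target 5.098 t)
  CaO: 178.6·0.4757 + 21.95·0.5648 = 97.36 t (target 97.35 t)
  SiO2: 178.6·0.5213 + 54.53·0.3270 = 110.9 t (target 110.9 t)
  ZrO2: 54.53·0.6721 = 36.65 t (target 36.65 t)
Glass-mass sanity pass: total batch − LOI = 250.0 t (summing oxide targets gives 250.0 t; against the stated basis, 250.0 t — gaps are rounding artifacts).
Batch total: Σ batch = 260.2 t; Σ batch·LOI gives LOI loss = 10.19 t; the yield ratio, glass ÷ batch: 96.08%.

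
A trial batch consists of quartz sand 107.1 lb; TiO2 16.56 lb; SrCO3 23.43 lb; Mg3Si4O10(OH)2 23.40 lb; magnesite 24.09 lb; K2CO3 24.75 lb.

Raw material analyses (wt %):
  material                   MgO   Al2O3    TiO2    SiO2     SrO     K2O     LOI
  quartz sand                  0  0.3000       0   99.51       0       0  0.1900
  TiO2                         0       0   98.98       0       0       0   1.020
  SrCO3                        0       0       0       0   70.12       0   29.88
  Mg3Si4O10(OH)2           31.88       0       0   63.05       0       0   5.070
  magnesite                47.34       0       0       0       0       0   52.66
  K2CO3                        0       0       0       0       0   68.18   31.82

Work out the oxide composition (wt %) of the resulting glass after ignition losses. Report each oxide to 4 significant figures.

Glass mass = 190.2 lb (batch 219.3 − LOI 29.12).
Composition: MgO 9.918%, Al2O3 0.1689%, TiO2 8.617%, SiO2 63.79%, SrO 8.637%, K2O 8.872%

Each numeric step carries full float precision at each step; in-progress results are displayed (rounded to 4 significant digits) alongside each step. Each reported value includes exactly one rounding. Derived quantities are computed using the weight values at 190.2 lb of glass at exact precision (totals, ignition loss, glass mass, yield, six oxide percentages), as given in the question or the answer.
Oxide masses out of the charge:
  MgO: 23.40·0.3188 + 24.09·0.4734 = 18.86 lb
  Al2O3: 107.1·0.003000 = 0.3213 lb
  TiO2: 16.56·0.9898 = 16.39 lb
  SiO2: 107.1·0.9951 + 23.40·0.6305 = 121.3 lb
  SrO: 23.43·0.7012 = 16.43 lb
  K2O: 24.75·0.6818 = 16.87 lb
LOI: 107.1·0.001900 + 16.56·0.01020 + 23.43·0.2988 + 23.40·0.05070 + 24.09·0.5266 + 24.75·0.3182 = 29.12 lb
Glass mass = batch − LOI = 219.3 − 29.12 = 190.2 lb (= the summed oxide contributions)
wt % = oxide mass / glass mass × 100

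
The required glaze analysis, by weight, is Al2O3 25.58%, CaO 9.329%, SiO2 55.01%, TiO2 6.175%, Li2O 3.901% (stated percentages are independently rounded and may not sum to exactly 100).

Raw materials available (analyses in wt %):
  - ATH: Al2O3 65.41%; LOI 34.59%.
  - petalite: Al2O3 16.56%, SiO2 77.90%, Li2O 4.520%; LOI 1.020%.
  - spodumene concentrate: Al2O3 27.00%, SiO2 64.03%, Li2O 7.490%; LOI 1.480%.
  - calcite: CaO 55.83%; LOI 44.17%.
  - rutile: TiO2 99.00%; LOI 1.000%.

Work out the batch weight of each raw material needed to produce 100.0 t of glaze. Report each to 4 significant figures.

Batch per 100.0 t glaze:
  ATH: 17.38 t
  petalite: 55.17 t
  spodumene concentrate: 18.79 t
  calcite: 16.71 t
  rutile: 6.237 t
Total batch = 114.3 t; LOI loss = 14.30 t; yield = 87.49%

All arithmetic maintains exact precision in every operation; intermediates appear, rounded to 4 significant figures, at each printed step — exactly one rounding lands on every reported number. The derived quantities (LOI, the five compositions, glass mass, totals, yield) are rebuilt in exact precision starting from the weights per 100.0 t of glass as set out in either problem or answer.
Per-oxide target masses for 100.0 t glaze:
  Al2O3: 25.58% × 100.0 = 25.58 t
  CaO: 9.329% × 100.0 = 9.329 t
  SiO2: 55.01% × 100.0 = 55.01 t
  TiO2: 6.175% × 100.0 = 6.175 t
  Li2O: 3.901% × 100.0 = 3.901 t
Per-oxide balance check from the weights as reported, for the quoted basis mass (sum by sum, the targets are met inside rounding margins):
  Al2O3: 17.38·0.6541 + 55.17·0.1656 + 18.79·0.2700 = 25.58 t (target 25.58 t)
  CaO: 16.71·0.5583 = 9.329 t (target 9.329 t)
  SiO2: 55.17·0.7790 + 18.79·0.6403 = 55.01 t (target 55.01 t)
  TiO2: 6.237·0.9900 = 6.175 t (target 6.175 t)
  Li2O: 55.17·0.04520 + 18.79·0.07490 = 3.901 t (target 3.901 t)
Glass-mass closure: batch total minus LOI = 99.99 t (oxide target masses add up to 99.99 t; basis as stated: 100.0 t — deltas are rounding alone).
Batch total: Σ batch = 114.3 t; the LOI term Σ batch·LOI equals 14.30 t; yield: glass divided by total = 87.49%.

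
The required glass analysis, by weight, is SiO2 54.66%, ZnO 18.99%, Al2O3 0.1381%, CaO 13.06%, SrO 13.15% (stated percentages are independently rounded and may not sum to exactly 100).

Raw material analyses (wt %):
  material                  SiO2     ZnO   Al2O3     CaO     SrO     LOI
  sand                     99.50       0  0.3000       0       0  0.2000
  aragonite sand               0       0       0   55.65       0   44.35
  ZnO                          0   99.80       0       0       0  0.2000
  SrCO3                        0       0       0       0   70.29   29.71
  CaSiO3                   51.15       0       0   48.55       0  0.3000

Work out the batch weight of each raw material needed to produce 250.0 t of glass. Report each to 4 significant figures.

Batch per 250.0 t glass:
  sand: 115.1 t
  aragonite sand: 20.90 t
  ZnO: 47.57 t
  SrCO3: 46.77 t
  CaSiO3: 43.29 t
Total batch = 273.6 t; LOI loss = 23.62 t; yield = 91.37%

Working values are displayed rounded off to 4 significant digits at each printed step; every computation keeps full precision in all steps — each reported result receives exactly one rounding — the derived quantities, including glass mass, five oxide percentages, LOI, the yield, totals, are rebuilt using the weight values at 250.0 t of glass at full precision as they appear in problem or answer.
The oxide mass targets at 250.0 t glass:
  SiO2: 54.66% × 250.0 = 136.6 t
  ZnO: 18.99% × 250.0 = 47.48 t
  Al2O3: 0.1381% × 250.0 = 0.3452 t
  CaO: 13.06% × 250.0 = 32.65 t
  SrO: 13.15% × 250.0 = 32.88 t
Mass-balance tally per oxide per the reported batch figures, per the basis as stated (sums match the target masses within answer rounding):
  SiO2: 115.1·0.9950 + 43.29·0.5115 = 136.7 t (target 136.6 t)
  ZnO: 47.57·0.9980 = 47.47 t (target 47.48 t)
  Al2O3: 115.1·0.003000 = 0.3453 t (target 0.3452 t)
  CaO: 20.90·0.5565 + 43.29·0.4855 = 32.65 t (target 32.65 t)
  SrO: 46.77·0.7029 = 32.87 t (target 32.88 t)
Glass-mass bookkeeping: batch Σ − ignition loss = 250.0 t (the targets, summed, come to 250.0 t; against the stated basis, 250.0 t — deltas are rounding alone).
Batch total: Σ batch = 273.6 t; the LOI term Σ batch·LOI equals 23.62 t; the yield ratio, glass ÷ batch: 91.37%.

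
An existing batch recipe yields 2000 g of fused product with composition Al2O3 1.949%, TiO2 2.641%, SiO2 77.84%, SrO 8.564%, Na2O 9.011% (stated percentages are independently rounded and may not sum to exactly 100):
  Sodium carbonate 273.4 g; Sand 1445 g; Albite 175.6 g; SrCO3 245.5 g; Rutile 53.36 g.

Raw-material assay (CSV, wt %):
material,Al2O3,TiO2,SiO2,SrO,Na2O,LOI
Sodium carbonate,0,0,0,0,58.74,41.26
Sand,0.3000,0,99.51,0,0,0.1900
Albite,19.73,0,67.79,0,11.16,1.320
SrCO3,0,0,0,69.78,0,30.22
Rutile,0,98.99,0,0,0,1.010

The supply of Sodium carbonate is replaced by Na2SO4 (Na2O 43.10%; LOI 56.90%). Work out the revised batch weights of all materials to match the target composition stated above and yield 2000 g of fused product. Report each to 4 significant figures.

Revised batch per 2000 g fused product:
  Na2SO4: 372.7 g
  Sand: 1445 g
  Albite: 175.6 g
  SrCO3: 245.5 g
  Rutile: 53.36 g
Total batch = 2292 g; LOI loss = 291.9 g

In-progress results are printed rounded to 4 significant digits in the working; the working math holds full float precision throughout — every reported number takes just one rounding; the derived quantities (totals, glass mass, the five compositions, the yield, ignition loss) are carried in exact precision from the batch weights for 2000 g of glass, as quoted within either problem or answer.
Oxide mass targets, per 2000 g fused product:
  Al2O3: 1.949% × 2000 = 38.98 g
  TiO2: 2.641% × 2000 = 52.82 g
  SiO2: 77.84% × 2000 = 1557 g
  SrO: 8.564% × 2000 = 171.3 g
  Na2O: 9.011% × 2000 = 180.2 g
Per-oxide balance check applying the batch weights above, at the basis given (oxide sums agree with the targets once rounding is allowed for):
  Al2O3: 1445·0.003000 + 175.6·0.1973 = 38.98 g (target 38.98 g)
  TiO2: 53.36·0.9899 = 52.82 g (target 52.82 g)
  SiO2: 1445·0.9951 + 175.6·0.6779 = 1557 g (target 1557 g)
  SrO: 245.5·0.6978 = 171.3 g (target 171.3 g)
  Na2O: 372.7·0.4310 + 175.6·0.1116 = 180.2 g (target 180.2 g)
Auditing the glass mass value: the batch minus its LOI: 2000 g (per-oxide target masses sum to 2000 g; versus the stated basis of 2000 g — rounding explains the deltas).
Adding the batch up: Σ batch = 2292 g; LOI removed, Σ of batch·LOI: 291.9 g; glass ÷ batch gives a yield of 87.27%.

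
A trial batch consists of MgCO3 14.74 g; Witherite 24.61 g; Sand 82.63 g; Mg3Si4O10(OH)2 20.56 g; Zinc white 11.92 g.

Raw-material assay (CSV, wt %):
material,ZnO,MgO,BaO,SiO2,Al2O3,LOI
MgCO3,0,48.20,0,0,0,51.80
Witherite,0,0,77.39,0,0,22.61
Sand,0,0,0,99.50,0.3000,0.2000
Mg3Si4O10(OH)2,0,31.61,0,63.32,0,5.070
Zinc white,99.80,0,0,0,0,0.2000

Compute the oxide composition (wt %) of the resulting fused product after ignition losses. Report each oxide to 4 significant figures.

All internal work keeps full float precision from first step to last — intermediates are displayed, rounded to 4 significant digits, in the printout; a single rounding finalizes each reported result — the derived quantities are rebuilt from the weighed amounts for 140.0 g of glass at exact precision (net glass mass, the five compositions, the totals, yield, ignition loss), as quoted within question or answer.
Mass of each oxide from the mix:
  ZnO: 11.92·0.9980 = 11.90 g
  MgO: 14.74·0.4820 + 20.56·0.3161 = 13.60 g
  BaO: 24.61·0.7739 = 19.05 g
  SiO2: 82.63·0.9950 + 20.56·0.6332 = 95.24 g
  Al2O3: 82.63·0.003000 = 0.2479 g
LOI: 14.74·0.5180 + 24.61·0.2261 + 82.63·0.002000 + 20.56·0.05070 + 11.92·0.002000 = 14.43 g
Glass mass = batch − LOI = 154.5 − 14.43 = 140.0 g (= Σ oxide masses)
wt % = 100 × oxide mass / glass mass

Glass mass = 140.0 g (batch 154.5 − LOI 14.43).
Composition: ZnO 8.496%, MgO 9.715%, BaO 13.60%, SiO2 68.01%, Al2O3 0.1770%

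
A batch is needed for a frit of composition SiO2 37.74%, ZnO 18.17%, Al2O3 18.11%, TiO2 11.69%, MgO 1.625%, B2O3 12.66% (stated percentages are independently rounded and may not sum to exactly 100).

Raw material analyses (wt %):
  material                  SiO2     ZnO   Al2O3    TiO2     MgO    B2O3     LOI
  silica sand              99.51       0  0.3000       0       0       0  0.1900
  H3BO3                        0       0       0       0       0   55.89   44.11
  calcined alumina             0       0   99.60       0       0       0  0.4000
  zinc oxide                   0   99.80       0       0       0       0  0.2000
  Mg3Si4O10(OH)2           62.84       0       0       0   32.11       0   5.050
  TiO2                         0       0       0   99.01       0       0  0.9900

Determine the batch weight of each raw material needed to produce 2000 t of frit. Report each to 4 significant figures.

Batch per 2000 t frit:
  silica sand: 694.6 t
  H3BO3: 453.0 t
  calcined alumina: 361.6 t
  zinc oxide: 364.1 t
  Mg3Si4O10(OH)2: 101.2 t
  TiO2: 236.1 t
Total batch = 2211 t; LOI loss = 210.8 t; yield = 90.47%

Values along the way are shown, rounded to 4 significant figures, as written. All internal work keeps full precision end to end. Exactly one rounding lands on every reported figure; the derived quantities are carried at full precision (the six compositions, totals, the yield, net glass mass, LOI) using the weight values for 2000 t of glass, as set out in the question or the answer.
Target masses of each oxide per 2000 t frit:
  SiO2: 37.74% × 2000 = 754.8 t
  ZnO: 18.17% × 2000 = 363.4 t
  Al2O3: 18.11% × 2000 = 362.2 t
  TiO2: 11.69% × 2000 = 233.8 t
  MgO: 1.625% × 2000 = 32.50 t
  B2O3: 12.66% × 2000 = 253.2 t
Checking each oxide sum given the weights on record, per the basis as stated (target by target, the sums agree given rounding of the digits):
  SiO2: 694.6·0.9951 + 101.2·0.6284 = 754.8 t (target 754.8 t)
  ZnO: 364.1·0.9980 = 363.4 t (target 363.4 t)
  Al2O3: 694.6·0.003000 + 361.6·0.9960 = 362.2 t (target 362.2 t)
  TiO2: 236.1·0.9901 = 233.8 t (target 233.8 t)
  MgO: 101.2·0.3211 = 32.50 t (target 32.50 t)
  B2O3: 453.0·0.5589 = 253.2 t (target 253.2 t)
Glass-mass sanity pass: whole batch net of LOI = 2000 t (oxide target masses add up to 2000 t; basis as stated: 2000 t — any gap is answer rounding).
Adding the batch up: Σ batch = 2211 t; Σ batch·LOI gives LOI loss = 210.8 t; the yield ratio, glass ÷ batch: 90.47%.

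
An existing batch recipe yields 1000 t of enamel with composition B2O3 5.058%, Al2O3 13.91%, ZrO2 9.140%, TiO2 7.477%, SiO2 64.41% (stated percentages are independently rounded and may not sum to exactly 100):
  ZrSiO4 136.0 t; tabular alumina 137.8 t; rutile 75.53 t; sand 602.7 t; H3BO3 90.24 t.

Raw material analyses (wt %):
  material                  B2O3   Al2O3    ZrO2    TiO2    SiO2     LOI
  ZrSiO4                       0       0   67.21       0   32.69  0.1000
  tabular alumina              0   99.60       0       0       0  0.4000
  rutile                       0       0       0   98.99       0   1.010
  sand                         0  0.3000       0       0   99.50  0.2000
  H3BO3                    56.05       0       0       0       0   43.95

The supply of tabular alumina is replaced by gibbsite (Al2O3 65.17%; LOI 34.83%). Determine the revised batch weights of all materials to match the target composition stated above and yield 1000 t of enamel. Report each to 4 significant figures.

Revised batch per 1000 t enamel:
  ZrSiO4: 136.0 t
  gibbsite: 210.7 t
  rutile: 75.53 t
  sand: 602.7 t
  H3BO3: 90.24 t
Total batch = 1115 t; LOI loss = 115.2 t

Working values appear rounded to four significant figures when written out. All arithmetic runs at full float precision in all steps — each reported result is rounded just once — derived quantities (five oxide percentages, ignition loss, the totals, glass mass, yield) are rebuilt using the weight values for 1000 t of glass at exact precision, as set out in the problem or the answer.
Target oxide masses per 1000 t enamel:
  B2O3: 5.058% × 1000 = 50.58 t
  Al2O3: 13.91% × 1000 = 139.1 t
  ZrO2: 9.140% × 1000 = 91.40 t
  TiO2: 7.477% × 1000 = 74.77 t
  SiO2: 64.41% × 1000 = 644.1 t
Checking each oxide sum using the reported weights, under the basis named above (summed amounts equal target values inside rounding margins):
  B2O3: 90.24·0.5605 = 50.58 t (target 50.58 t)
  Al2O3: 210.7·0.6517 + 602.7·0.003000 = 139.1 t (target 139.1 t)
  ZrO2: 136.0·0.6721 = 91.41 t (target 91.40 t)
  TiO2: 75.53·0.9899 = 74.77 t (target 74.77 t)
  SiO2: 136.0·0.3269 + 602.7·0.9950 = 644.1 t (target 644.1 t)
The glass-mass cross-check: batch total minus LOI = 1000 t (summing oxide targets gives 1000 t; stated basis 1000 t — gaps are rounding artifacts).
Batch total: Σ batch = 1115 t; Σ batch·LOI gives LOI loss = 115.2 t; yield: glass divided by total = 89.67%.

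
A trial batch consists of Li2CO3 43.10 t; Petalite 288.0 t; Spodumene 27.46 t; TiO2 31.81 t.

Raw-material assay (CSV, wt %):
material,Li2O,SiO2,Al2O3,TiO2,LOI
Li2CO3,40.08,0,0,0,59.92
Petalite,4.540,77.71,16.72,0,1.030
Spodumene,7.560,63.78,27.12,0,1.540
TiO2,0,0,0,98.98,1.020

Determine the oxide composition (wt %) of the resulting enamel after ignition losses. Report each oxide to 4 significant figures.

Glass mass = 360.8 t (batch 390.4 − LOI 29.54).
Composition: Li2O 8.986%, SiO2 66.88%, Al2O3 15.41%, TiO2 8.726%

The working math maintains full float precision from first step to last — the intermediate values are displayed rounded to 4 significant digits alongside each step — every reported figure is rounded just once — the derived quantities (four oxide percentages, ignition loss, glass mass, the totals, the yield) are re-derived using the weight values per 360.8 t of glass in full precision as set out in the problem or the answer.
Per-oxide mass from batch:
  Li2O: 43.10·0.4008 + 288.0·0.04540 + 27.46·0.07560 = 32.43 t
  SiO2: 288.0·0.7771 + 27.46·0.6378 = 241.3 t
  Al2O3: 288.0·0.1672 + 27.46·0.2712 = 55.60 t
  TiO2: 31.81·0.9898 = 31.49 t
LOI: 43.10·0.5992 + 288.0·0.01030 + 27.46·0.01540 + 31.81·0.01020 = 29.54 t
Resulting glass, batch − LOI: 390.4 − 29.54 = 360.8 t (= the summed oxide contributions)
each wt % is 100 × oxide ÷ glass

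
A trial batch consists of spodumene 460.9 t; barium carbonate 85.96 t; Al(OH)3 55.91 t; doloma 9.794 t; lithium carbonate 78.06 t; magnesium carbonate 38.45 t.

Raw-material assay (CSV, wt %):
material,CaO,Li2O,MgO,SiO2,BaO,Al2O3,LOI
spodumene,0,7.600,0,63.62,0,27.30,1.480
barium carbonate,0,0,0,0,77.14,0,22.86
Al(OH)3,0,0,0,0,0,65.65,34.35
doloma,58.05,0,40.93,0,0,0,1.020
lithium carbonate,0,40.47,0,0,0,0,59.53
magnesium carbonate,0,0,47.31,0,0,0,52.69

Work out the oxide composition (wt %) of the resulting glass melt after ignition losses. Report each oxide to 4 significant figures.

Glass mass = 616.6 t (batch 729.1 − LOI 112.5).
Composition: CaO 0.9221%, Li2O 10.80%, MgO 3.600%, SiO2 47.56%, BaO 10.75%, Al2O3 26.36%

Working values are printed rounded off to 4 significant figures between the steps; every computation carries full float precision throughout. Every reported figure receives exactly one rounding — derived quantities, which include glass mass, ignition loss, six oxide percentages, the yield, the totals, are carried in exact precision, precisely as stated by problem or answer, from the weighed amounts at 616.6 t of glass.
Oxide masses out of the charge:
  CaO: 9.794·0.5805 = 5.685 t
  Li2O: 460.9·0.07600 + 78.06·0.4047 = 66.62 t
  MgO: 9.794·0.4093 + 38.45·0.4731 = 22.20 t
  SiO2: 460.9·0.6362 = 293.2 t
  BaO: 85.96·0.7714 = 66.31 t
  Al2O3: 460.9·0.2730 + 55.91·0.6565 = 162.5 t
LOI: 460.9·0.01480 + 85.96·0.2286 + 55.91·0.3435 + 9.794·0.01020 + 78.06·0.5953 + 38.45·0.5269 = 112.5 t
Glass mass = batch − LOI = 729.1 − 112.5 = 616.6 t (= Σ oxide masses)
percent by weight: oxide/glass ×100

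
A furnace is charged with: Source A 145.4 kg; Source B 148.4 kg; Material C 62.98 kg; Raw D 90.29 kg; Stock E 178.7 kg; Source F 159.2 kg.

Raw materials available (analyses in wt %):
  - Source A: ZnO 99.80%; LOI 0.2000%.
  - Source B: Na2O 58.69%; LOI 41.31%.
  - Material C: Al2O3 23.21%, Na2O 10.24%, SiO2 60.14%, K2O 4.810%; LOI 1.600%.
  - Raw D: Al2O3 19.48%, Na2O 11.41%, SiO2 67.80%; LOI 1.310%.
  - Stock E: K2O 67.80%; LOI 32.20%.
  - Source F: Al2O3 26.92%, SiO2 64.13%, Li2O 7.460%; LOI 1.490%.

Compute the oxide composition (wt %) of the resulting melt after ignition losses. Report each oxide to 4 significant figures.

Glass mass = 661.3 kg (batch 785.0 − LOI 123.7).
Composition: Al2O3 11.35%, ZnO 21.94%, Na2O 15.70%, SiO2 30.42%, K2O 18.78%, Li2O 1.796%

Every computation keeps exact precision throughout — intermediates are shown with 4-significant-figure rounding between the steps; each reported figure sees exactly one rounding — all derived quantities (the yield, glass mass, the totals, ignition loss, the six compositions) are recomputed at full precision starting from the weights on 661.3 kg of glass, exactly as printed in either problem or answer.
Per-oxide mass from batch:
  Al2O3: 62.98·0.2321 + 90.29·0.1948 + 159.2·0.2692 = 75.06 kg
  ZnO: 145.4·0.9980 = 145.1 kg
  Na2O: 148.4·0.5869 + 62.98·0.1024 + 90.29·0.1141 = 103.8 kg
  SiO2: 62.98·0.6014 + 90.29·0.6780 + 159.2·0.6413 = 201.2 kg
  K2O: 62.98·0.04810 + 178.7·0.6780 = 124.2 kg
  Li2O: 159.2·0.07460 = 11.88 kg
LOI: 145.4·0.002000 + 148.4·0.4131 + 62.98·0.01600 + 90.29·0.01310 + 178.7·0.3220 + 159.2·0.01490 = 123.7 kg
Glass mass = batch − LOI = 785.0 − 123.7 = 661.3 kg (the oxide masses sum to this)
percent share: oxide ÷ glass, ×100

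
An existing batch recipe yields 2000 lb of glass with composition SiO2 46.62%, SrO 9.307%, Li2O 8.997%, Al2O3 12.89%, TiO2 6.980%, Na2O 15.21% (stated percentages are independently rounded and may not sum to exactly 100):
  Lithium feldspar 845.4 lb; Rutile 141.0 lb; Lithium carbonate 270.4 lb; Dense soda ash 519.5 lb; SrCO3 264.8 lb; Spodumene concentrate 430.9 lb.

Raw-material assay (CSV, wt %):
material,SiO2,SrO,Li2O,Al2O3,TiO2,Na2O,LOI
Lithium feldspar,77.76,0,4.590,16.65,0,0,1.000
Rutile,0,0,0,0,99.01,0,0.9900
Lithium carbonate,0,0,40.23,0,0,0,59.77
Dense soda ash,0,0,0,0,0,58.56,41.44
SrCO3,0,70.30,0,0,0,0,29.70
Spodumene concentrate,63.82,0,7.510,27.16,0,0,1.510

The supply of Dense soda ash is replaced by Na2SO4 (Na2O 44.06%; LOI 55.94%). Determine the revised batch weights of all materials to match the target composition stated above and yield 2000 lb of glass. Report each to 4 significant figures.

Intermediates are shown, with 4-significant-figure rounding, at each printed step — all internal work maintains exact precision through the solve. Each reported figure is rounded only once. Derived quantities, including six oxide percentages, ignition loss, the totals, the yield, glass mass, are carried using the weight values on 2000 lb of glass in exact precision as quoted within the problem or the answer.
The oxide mass targets at 2000 lb glass:
  SiO2: 46.62% × 2000 = 932.4 lb
  SrO: 9.307% × 2000 = 186.1 lb
  Li2O: 8.997% × 2000 = 179.9 lb
  Al2O3: 12.89% × 2000 = 257.8 lb
  TiO2: 6.980% × 2000 = 139.6 lb
  Na2O: 15.21% × 2000 = 304.2 lb
Per-oxide balance check given the weights on record, under the basis named above (summed amounts equal target values within answer rounding):
  SiO2: 845.4·0.7776 + 430.9·0.6382 = 932.4 lb (target 932.4 lb)
  SrO: 264.8·0.7030 = 186.2 lb (target 186.1 lb)
  Li2O: 845.4·0.04590 + 270.4·0.4023 + 430.9·0.07510 = 179.9 lb (target 179.9 lb)
  Al2O3: 845.4·0.1665 + 430.9·0.2716 = 257.8 lb (target 257.8 lb)
  TiO2: 141.0·0.9901 = 139.6 lb (target 139.6 lb)
  Na2O: 690.4·0.4406 = 304.2 lb (target 304.2 lb)
Auditing the glass mass value: batch total minus LOI = 2000 lb (oxide target masses add up to 2000 lb; stated basis 2000 lb — differing by rounding only).
Batch grand total — Σ batch = 2643 lb; Σ batch·LOI gives LOI loss = 642.8 lb; the yield ratio, glass ÷ batch: 75.68%.

Revised batch per 2000 lb glass:
  Lithium feldspar: 845.4 lb
  Rutile: 141.0 lb
  Lithium carbonate: 270.4 lb
  Na2SO4: 690.4 lb
  SrCO3: 264.8 lb
  Spodumene concentrate: 430.9 lb
Total batch = 2643 lb; LOI loss = 642.8 lb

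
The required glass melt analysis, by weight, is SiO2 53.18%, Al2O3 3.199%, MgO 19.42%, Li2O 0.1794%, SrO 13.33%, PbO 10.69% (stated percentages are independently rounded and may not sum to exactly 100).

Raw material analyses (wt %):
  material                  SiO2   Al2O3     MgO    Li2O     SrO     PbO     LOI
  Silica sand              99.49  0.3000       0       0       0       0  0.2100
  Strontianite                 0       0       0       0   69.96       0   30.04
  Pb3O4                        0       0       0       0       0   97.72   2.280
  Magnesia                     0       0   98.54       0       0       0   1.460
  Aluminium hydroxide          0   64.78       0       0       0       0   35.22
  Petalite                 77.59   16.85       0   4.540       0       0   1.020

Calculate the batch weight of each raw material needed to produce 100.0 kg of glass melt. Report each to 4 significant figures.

Batch per 100.0 kg glass melt:
  Silica sand: 50.37 kg
  Strontianite: 19.05 kg
  Pb3O4: 10.94 kg
  Magnesia: 19.71 kg
  Aluminium hydroxide: 3.677 kg
  Petalite: 3.952 kg
Total batch = 107.7 kg; LOI loss = 7.701 kg; yield = 92.85%

Intermediates are displayed rounded to four significant digits when written out. The working math runs at full precision from first step to last; a single rounding produces every reported result. All derived quantities, which include six oxide percentages, glass mass, totals, yield, ignition loss, are carried in exact precision, as they appear in the problem or the answer, using the weight values on 100.0 kg of glass.
Target oxide masses per 100.0 kg glass melt:
  SiO2: 53.18% × 100.0 = 53.18 kg
  Al2O3: 3.199% × 100.0 = 3.199 kg
  MgO: 19.42% × 100.0 = 19.42 kg
  Li2O: 0.1794% × 100.0 = 0.1794 kg
  SrO: 13.33% × 100.0 = 13.33 kg
  PbO: 10.69% × 100.0 = 10.69 kg
Balance tally, oxide-wise, using the reported weights, under the basis named above (sum by sum, the targets are met exact up to rounding of places):
  SiO2: 50.37·0.9949 + 3.952·0.7759 = 53.18 kg (target 53.18 kg)
  Al2O3: 50.37·0.003000 + 3.677·0.6478 + 3.952·0.1685 = 3.199 kg (target 3.199 kg)
  MgO: 19.71·0.9854 = 19.42 kg (target 19.42 kg)
  Li2O: 3.952·0.04540 = 0.1794 kg (target 0.1794 kg)
  SrO: 19.05·0.6996 = 13.33 kg (target 13.33 kg)
  PbO: 10.94·0.9772 = 10.69 kg (target 10.69 kg)
Glass-mass bookkeeping: total batch − LOI = 100.0 kg (the Σ of target masses is 100.0 kg; with the basis standing at 100.0 kg — differing by rounding only).
Summing the batch: Σ batch = 107.7 kg; Σ batch·LOI gives LOI loss = 7.701 kg; yield: glass divided by total = 92.85%.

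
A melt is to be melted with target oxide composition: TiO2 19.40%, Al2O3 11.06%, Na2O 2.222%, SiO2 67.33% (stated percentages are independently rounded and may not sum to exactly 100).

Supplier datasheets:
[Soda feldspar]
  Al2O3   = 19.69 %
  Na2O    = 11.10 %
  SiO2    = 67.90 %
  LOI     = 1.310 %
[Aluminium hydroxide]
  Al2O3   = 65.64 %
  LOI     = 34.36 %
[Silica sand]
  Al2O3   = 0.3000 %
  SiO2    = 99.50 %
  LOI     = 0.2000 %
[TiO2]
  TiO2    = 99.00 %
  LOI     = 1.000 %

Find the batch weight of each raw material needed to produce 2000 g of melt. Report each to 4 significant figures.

In-progress results appear (rounded to four significant figures) on the page. Every computation keeps full float precision from first step to last. A single rounding finalizes each reported number; the derived quantities, including totals, the yield, net glass mass, four oxide percentages, LOI, are computed using the weight values at 2000 g of glass at exact precision, precisely as stated by the problem or answer text.
Oxide-by-oxide targets in 2000 g melt:
  TiO2: 19.40% × 2000 = 388.0 g
  Al2O3: 11.06% × 2000 = 221.2 g
  Na2O: 2.222% × 2000 = 44.44 g
  SiO2: 67.33% × 2000 = 1347 g
Verifying the oxide balance applying the batch weights above, at the basis given (target by target, the sums agree up to rounding of the answer):
  TiO2: 391.9·0.9900 = 388.0 g (target 388.0 g)
  Al2O3: 400.4·0.1969 + 212.0·0.6564 + 1080·0.003000 = 221.2 g (target 221.2 g)
  Na2O: 400.4·0.1110 = 44.44 g (target 44.44 g)
  SiO2: 400.4·0.6790 + 1080·0.9950 = 1346 g (target 1347 g)
Glass-mass sanity pass: batch total minus LOI = 2000 g (summing oxide targets gives 2000 g; stated basis 2000 g — differing by rounding only).
Batch total: Σ batch = 2084 g; ignition loss, Σ(batch × LOI) = 84.17 g; yield = glass ÷ total batch = 95.96%.

Batch per 2000 g melt:
  Soda feldspar: 400.4 g
  Aluminium hydroxide: 212.0 g
  Silica sand: 1080 g
  TiO2: 391.9 g
Total batch = 2084 g; LOI loss = 84.17 g; yield = 95.96%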